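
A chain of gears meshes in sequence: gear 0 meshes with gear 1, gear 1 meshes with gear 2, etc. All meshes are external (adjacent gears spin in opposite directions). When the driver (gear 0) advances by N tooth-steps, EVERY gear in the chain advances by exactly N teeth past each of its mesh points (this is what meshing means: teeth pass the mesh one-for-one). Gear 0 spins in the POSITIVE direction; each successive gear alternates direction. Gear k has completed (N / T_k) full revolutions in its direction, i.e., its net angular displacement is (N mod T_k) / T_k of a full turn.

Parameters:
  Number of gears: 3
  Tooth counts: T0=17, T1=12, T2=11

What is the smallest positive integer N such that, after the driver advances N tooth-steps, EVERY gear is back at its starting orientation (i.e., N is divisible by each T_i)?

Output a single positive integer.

Gear k returns to start when N is a multiple of T_k.
All gears at start simultaneously when N is a common multiple of [17, 12, 11]; the smallest such N is lcm(17, 12, 11).
Start: lcm = T0 = 17
Fold in T1=12: gcd(17, 12) = 1; lcm(17, 12) = 17 * 12 / 1 = 204 / 1 = 204
Fold in T2=11: gcd(204, 11) = 1; lcm(204, 11) = 204 * 11 / 1 = 2244 / 1 = 2244
Full cycle length = 2244

Answer: 2244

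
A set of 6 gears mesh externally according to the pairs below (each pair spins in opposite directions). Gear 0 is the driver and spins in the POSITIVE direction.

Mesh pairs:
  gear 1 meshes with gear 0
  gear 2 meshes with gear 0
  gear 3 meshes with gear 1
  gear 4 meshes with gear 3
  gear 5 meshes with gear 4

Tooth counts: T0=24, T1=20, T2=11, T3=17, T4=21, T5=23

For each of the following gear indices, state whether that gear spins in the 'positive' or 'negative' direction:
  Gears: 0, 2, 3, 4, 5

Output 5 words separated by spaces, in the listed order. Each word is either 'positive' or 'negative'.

Answer: positive negative positive negative positive

Derivation:
Gear 0 (driver): positive (depth 0)
  gear 1: meshes with gear 0 -> depth 1 -> negative (opposite of gear 0)
  gear 2: meshes with gear 0 -> depth 1 -> negative (opposite of gear 0)
  gear 3: meshes with gear 1 -> depth 2 -> positive (opposite of gear 1)
  gear 4: meshes with gear 3 -> depth 3 -> negative (opposite of gear 3)
  gear 5: meshes with gear 4 -> depth 4 -> positive (opposite of gear 4)
Queried indices 0, 2, 3, 4, 5 -> positive, negative, positive, negative, positive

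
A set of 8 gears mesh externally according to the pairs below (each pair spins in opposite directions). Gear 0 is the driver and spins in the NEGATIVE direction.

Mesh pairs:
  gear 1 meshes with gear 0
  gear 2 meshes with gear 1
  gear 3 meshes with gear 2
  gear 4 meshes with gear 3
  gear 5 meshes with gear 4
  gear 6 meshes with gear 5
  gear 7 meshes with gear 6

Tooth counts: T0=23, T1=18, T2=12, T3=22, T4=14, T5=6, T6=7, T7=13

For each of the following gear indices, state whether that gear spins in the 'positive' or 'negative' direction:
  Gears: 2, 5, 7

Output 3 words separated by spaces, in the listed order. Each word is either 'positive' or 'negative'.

Answer: negative positive positive

Derivation:
Gear 0 (driver): negative (depth 0)
  gear 1: meshes with gear 0 -> depth 1 -> positive (opposite of gear 0)
  gear 2: meshes with gear 1 -> depth 2 -> negative (opposite of gear 1)
  gear 3: meshes with gear 2 -> depth 3 -> positive (opposite of gear 2)
  gear 4: meshes with gear 3 -> depth 4 -> negative (opposite of gear 3)
  gear 5: meshes with gear 4 -> depth 5 -> positive (opposite of gear 4)
  gear 6: meshes with gear 5 -> depth 6 -> negative (opposite of gear 5)
  gear 7: meshes with gear 6 -> depth 7 -> positive (opposite of gear 6)
Queried indices 2, 5, 7 -> negative, positive, positive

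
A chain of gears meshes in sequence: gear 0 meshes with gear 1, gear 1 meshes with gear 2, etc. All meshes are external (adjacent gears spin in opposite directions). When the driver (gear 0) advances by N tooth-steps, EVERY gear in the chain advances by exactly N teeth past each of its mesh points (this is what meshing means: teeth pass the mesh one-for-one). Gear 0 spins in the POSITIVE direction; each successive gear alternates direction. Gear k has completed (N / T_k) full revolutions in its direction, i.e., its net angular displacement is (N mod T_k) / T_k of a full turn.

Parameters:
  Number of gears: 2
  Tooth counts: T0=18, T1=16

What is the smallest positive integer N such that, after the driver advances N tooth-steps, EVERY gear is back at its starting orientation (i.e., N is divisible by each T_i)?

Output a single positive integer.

Gear k returns to start when N is a multiple of T_k.
All gears at start simultaneously when N is a common multiple of [18, 16]; the smallest such N is lcm(18, 16).
Start: lcm = T0 = 18
Fold in T1=16: gcd(18, 16) = 2; lcm(18, 16) = 18 * 16 / 2 = 288 / 2 = 144
Full cycle length = 144

Answer: 144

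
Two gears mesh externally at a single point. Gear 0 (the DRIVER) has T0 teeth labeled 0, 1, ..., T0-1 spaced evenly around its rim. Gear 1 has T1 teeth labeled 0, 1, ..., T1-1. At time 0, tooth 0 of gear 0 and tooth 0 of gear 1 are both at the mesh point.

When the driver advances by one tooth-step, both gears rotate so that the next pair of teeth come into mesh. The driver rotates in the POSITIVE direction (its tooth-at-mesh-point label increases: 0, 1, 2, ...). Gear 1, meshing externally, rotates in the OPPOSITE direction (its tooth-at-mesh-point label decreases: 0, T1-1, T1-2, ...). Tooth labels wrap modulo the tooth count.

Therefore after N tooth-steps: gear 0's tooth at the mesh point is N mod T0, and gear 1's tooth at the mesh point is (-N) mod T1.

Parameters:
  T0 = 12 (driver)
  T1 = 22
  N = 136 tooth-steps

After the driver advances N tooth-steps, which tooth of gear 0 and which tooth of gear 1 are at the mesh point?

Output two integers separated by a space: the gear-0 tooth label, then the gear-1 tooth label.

Answer: 4 18

Derivation:
Gear 0 (driver, T0=12): tooth at mesh = N mod T0
  136 = 11 * 12 + 4, so 136 mod 12 = 4
  gear 0 tooth = 4
Gear 1 (driven, T1=22): tooth at mesh = (-N) mod T1
  136 = 6 * 22 + 4, so 136 mod 22 = 4
  (-136) mod 22 = (-4) mod 22 = 22 - 4 = 18
Mesh after 136 steps: gear-0 tooth 4 meets gear-1 tooth 18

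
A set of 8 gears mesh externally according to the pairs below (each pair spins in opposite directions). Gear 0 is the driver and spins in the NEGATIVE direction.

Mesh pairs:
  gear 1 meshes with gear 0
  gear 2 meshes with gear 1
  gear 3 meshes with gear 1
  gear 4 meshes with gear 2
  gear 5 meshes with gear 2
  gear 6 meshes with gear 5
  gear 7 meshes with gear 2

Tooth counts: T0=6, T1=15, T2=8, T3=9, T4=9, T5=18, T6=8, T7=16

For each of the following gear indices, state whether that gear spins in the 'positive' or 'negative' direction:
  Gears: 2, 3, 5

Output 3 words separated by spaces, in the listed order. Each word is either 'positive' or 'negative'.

Answer: negative negative positive

Derivation:
Gear 0 (driver): negative (depth 0)
  gear 1: meshes with gear 0 -> depth 1 -> positive (opposite of gear 0)
  gear 2: meshes with gear 1 -> depth 2 -> negative (opposite of gear 1)
  gear 3: meshes with gear 1 -> depth 2 -> negative (opposite of gear 1)
  gear 4: meshes with gear 2 -> depth 3 -> positive (opposite of gear 2)
  gear 5: meshes with gear 2 -> depth 3 -> positive (opposite of gear 2)
  gear 6: meshes with gear 5 -> depth 4 -> negative (opposite of gear 5)
  gear 7: meshes with gear 2 -> depth 3 -> positive (opposite of gear 2)
Queried indices 2, 3, 5 -> negative, negative, positive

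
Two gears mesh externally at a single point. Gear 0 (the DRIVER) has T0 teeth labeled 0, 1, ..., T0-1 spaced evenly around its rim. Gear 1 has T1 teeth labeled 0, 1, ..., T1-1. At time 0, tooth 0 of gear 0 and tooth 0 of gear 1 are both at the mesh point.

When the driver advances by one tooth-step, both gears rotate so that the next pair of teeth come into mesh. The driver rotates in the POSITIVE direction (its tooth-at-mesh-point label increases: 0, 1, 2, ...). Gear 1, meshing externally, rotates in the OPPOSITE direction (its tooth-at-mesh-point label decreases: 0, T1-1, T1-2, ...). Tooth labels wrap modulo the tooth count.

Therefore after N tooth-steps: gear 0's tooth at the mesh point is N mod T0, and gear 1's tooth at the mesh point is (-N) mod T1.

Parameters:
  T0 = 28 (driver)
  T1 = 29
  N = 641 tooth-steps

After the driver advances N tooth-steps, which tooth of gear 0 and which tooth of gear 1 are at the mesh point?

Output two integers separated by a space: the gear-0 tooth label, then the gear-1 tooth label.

Answer: 25 26

Derivation:
Gear 0 (driver, T0=28): tooth at mesh = N mod T0
  641 = 22 * 28 + 25, so 641 mod 28 = 25
  gear 0 tooth = 25
Gear 1 (driven, T1=29): tooth at mesh = (-N) mod T1
  641 = 22 * 29 + 3, so 641 mod 29 = 3
  (-641) mod 29 = (-3) mod 29 = 29 - 3 = 26
Mesh after 641 steps: gear-0 tooth 25 meets gear-1 tooth 26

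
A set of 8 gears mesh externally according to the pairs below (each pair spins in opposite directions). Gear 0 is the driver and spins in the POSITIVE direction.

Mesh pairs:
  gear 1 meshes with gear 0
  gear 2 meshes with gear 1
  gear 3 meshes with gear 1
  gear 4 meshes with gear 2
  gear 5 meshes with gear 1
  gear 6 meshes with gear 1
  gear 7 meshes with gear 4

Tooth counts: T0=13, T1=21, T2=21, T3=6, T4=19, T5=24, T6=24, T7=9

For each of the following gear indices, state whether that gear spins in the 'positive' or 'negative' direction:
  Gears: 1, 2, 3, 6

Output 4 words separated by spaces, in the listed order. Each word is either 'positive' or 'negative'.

Answer: negative positive positive positive

Derivation:
Gear 0 (driver): positive (depth 0)
  gear 1: meshes with gear 0 -> depth 1 -> negative (opposite of gear 0)
  gear 2: meshes with gear 1 -> depth 2 -> positive (opposite of gear 1)
  gear 3: meshes with gear 1 -> depth 2 -> positive (opposite of gear 1)
  gear 4: meshes with gear 2 -> depth 3 -> negative (opposite of gear 2)
  gear 5: meshes with gear 1 -> depth 2 -> positive (opposite of gear 1)
  gear 6: meshes with gear 1 -> depth 2 -> positive (opposite of gear 1)
  gear 7: meshes with gear 4 -> depth 4 -> positive (opposite of gear 4)
Queried indices 1, 2, 3, 6 -> negative, positive, positive, positive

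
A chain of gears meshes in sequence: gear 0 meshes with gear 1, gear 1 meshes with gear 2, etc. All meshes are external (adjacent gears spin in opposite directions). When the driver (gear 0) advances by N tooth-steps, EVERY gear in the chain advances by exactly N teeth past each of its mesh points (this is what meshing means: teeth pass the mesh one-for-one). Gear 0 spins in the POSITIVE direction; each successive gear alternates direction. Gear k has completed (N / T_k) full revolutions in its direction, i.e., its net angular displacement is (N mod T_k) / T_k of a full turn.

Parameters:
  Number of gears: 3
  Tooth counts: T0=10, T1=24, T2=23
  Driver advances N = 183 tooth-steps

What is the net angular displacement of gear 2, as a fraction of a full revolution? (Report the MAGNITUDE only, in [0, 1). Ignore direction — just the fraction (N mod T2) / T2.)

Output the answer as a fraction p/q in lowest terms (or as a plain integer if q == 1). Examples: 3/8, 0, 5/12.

Answer: 22/23

Derivation:
Chain of 3 gears, tooth counts: [10, 24, 23]
  gear 0: T0=10, direction=positive, advance = 183 mod 10 = 3 teeth = 3/10 turn
  gear 1: T1=24, direction=negative, advance = 183 mod 24 = 15 teeth = 15/24 turn
  gear 2: T2=23, direction=positive, advance = 183 mod 23 = 22 teeth = 22/23 turn
Gear 2: 183 mod 23 = 22
Fraction = 22 / 23 = 22/23 (gcd(22,23)=1) = 22/23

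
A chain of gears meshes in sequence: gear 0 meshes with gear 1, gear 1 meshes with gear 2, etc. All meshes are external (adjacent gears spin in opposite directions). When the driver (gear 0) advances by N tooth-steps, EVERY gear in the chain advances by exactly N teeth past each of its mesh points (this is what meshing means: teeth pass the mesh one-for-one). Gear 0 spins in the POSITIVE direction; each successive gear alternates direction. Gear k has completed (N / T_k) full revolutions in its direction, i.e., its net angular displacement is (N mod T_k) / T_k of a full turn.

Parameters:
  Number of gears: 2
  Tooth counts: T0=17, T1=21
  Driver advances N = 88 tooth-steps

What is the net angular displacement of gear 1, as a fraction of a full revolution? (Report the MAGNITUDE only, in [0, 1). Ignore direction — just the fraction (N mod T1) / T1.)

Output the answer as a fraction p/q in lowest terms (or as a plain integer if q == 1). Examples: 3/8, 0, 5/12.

Chain of 2 gears, tooth counts: [17, 21]
  gear 0: T0=17, direction=positive, advance = 88 mod 17 = 3 teeth = 3/17 turn
  gear 1: T1=21, direction=negative, advance = 88 mod 21 = 4 teeth = 4/21 turn
Gear 1: 88 mod 21 = 4
Fraction = 4 / 21 = 4/21 (gcd(4,21)=1) = 4/21

Answer: 4/21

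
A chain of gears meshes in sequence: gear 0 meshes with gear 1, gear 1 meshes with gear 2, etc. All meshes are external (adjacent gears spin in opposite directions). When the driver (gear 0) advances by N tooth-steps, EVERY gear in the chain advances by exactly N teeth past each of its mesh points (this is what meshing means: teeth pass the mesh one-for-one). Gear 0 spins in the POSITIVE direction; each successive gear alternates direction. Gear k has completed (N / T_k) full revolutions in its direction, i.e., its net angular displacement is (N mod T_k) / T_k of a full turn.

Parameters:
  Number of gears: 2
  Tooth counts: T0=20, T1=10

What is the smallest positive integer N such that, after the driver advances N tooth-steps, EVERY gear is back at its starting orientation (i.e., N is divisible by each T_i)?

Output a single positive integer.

Answer: 20

Derivation:
Gear k returns to start when N is a multiple of T_k.
All gears at start simultaneously when N is a common multiple of [20, 10]; the smallest such N is lcm(20, 10).
Start: lcm = T0 = 20
Fold in T1=10: gcd(20, 10) = 10; lcm(20, 10) = 20 * 10 / 10 = 200 / 10 = 20
Full cycle length = 20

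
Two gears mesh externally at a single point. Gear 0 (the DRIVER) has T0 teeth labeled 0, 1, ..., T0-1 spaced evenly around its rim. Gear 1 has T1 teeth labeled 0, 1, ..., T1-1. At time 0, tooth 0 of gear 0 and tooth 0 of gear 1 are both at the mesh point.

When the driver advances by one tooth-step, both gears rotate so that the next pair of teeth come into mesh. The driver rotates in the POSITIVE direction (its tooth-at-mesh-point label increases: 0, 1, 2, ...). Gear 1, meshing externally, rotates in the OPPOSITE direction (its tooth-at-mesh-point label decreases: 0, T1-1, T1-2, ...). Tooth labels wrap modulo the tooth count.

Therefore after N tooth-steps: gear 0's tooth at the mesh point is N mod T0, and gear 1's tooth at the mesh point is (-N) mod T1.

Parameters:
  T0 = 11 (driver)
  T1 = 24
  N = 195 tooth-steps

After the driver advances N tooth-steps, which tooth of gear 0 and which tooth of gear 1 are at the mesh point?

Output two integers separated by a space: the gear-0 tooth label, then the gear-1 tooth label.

Gear 0 (driver, T0=11): tooth at mesh = N mod T0
  195 = 17 * 11 + 8, so 195 mod 11 = 8
  gear 0 tooth = 8
Gear 1 (driven, T1=24): tooth at mesh = (-N) mod T1
  195 = 8 * 24 + 3, so 195 mod 24 = 3
  (-195) mod 24 = (-3) mod 24 = 24 - 3 = 21
Mesh after 195 steps: gear-0 tooth 8 meets gear-1 tooth 21

Answer: 8 21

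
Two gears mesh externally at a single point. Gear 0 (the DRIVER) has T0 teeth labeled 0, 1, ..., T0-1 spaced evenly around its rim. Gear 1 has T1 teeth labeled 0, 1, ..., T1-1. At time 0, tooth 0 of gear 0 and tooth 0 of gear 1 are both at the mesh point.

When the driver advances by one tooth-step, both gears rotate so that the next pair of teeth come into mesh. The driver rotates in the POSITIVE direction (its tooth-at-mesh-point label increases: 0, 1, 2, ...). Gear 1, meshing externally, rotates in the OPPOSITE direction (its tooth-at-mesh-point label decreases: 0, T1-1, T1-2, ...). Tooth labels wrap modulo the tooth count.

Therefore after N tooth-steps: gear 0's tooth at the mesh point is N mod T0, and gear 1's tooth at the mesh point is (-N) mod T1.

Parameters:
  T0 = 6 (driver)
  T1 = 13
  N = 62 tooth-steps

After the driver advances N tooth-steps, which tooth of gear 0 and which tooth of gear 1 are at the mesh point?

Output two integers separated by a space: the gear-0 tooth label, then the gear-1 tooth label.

Answer: 2 3

Derivation:
Gear 0 (driver, T0=6): tooth at mesh = N mod T0
  62 = 10 * 6 + 2, so 62 mod 6 = 2
  gear 0 tooth = 2
Gear 1 (driven, T1=13): tooth at mesh = (-N) mod T1
  62 = 4 * 13 + 10, so 62 mod 13 = 10
  (-62) mod 13 = (-10) mod 13 = 13 - 10 = 3
Mesh after 62 steps: gear-0 tooth 2 meets gear-1 tooth 3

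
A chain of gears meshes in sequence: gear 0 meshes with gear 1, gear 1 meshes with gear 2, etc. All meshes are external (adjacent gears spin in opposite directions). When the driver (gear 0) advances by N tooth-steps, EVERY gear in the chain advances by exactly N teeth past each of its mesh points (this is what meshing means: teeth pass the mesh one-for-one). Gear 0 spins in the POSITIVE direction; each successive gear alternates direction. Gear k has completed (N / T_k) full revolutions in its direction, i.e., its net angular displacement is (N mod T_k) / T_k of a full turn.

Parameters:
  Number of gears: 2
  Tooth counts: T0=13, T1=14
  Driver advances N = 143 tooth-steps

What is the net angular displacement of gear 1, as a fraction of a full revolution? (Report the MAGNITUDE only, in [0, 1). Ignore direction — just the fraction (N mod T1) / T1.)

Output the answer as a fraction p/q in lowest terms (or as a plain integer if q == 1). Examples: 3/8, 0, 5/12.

Chain of 2 gears, tooth counts: [13, 14]
  gear 0: T0=13, direction=positive, advance = 143 mod 13 = 0 teeth = 0/13 turn
  gear 1: T1=14, direction=negative, advance = 143 mod 14 = 3 teeth = 3/14 turn
Gear 1: 143 mod 14 = 3
Fraction = 3 / 14 = 3/14 (gcd(3,14)=1) = 3/14

Answer: 3/14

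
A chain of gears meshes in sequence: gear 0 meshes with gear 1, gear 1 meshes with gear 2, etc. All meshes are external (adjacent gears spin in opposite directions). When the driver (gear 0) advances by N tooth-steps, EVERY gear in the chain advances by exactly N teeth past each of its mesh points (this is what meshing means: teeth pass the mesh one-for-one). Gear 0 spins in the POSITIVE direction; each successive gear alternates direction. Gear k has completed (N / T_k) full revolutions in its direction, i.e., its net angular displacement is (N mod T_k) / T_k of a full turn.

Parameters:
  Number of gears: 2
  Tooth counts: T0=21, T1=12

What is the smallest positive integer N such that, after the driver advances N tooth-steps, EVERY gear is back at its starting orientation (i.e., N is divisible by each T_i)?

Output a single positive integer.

Answer: 84

Derivation:
Gear k returns to start when N is a multiple of T_k.
All gears at start simultaneously when N is a common multiple of [21, 12]; the smallest such N is lcm(21, 12).
Start: lcm = T0 = 21
Fold in T1=12: gcd(21, 12) = 3; lcm(21, 12) = 21 * 12 / 3 = 252 / 3 = 84
Full cycle length = 84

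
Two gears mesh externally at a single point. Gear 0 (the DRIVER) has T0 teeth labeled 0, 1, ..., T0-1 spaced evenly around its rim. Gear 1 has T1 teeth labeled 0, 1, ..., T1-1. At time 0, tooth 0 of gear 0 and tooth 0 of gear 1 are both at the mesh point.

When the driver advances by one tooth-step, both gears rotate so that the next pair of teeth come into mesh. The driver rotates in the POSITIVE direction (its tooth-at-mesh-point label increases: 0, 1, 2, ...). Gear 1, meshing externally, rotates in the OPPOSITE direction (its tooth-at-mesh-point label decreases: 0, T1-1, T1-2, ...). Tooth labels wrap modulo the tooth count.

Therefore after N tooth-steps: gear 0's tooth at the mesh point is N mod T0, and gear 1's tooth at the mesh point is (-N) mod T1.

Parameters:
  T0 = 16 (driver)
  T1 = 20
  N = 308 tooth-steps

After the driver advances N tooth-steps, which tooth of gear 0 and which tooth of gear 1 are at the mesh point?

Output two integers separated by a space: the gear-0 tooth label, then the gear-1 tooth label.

Answer: 4 12

Derivation:
Gear 0 (driver, T0=16): tooth at mesh = N mod T0
  308 = 19 * 16 + 4, so 308 mod 16 = 4
  gear 0 tooth = 4
Gear 1 (driven, T1=20): tooth at mesh = (-N) mod T1
  308 = 15 * 20 + 8, so 308 mod 20 = 8
  (-308) mod 20 = (-8) mod 20 = 20 - 8 = 12
Mesh after 308 steps: gear-0 tooth 4 meets gear-1 tooth 12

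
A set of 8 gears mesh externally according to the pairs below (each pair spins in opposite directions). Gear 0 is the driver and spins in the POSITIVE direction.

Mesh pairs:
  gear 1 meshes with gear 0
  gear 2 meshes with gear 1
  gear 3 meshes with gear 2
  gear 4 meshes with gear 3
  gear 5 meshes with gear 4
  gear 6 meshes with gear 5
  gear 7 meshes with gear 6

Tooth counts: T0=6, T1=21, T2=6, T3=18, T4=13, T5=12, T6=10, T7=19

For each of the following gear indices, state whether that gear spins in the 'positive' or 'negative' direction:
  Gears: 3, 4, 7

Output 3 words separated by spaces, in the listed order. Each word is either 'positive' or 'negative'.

Answer: negative positive negative

Derivation:
Gear 0 (driver): positive (depth 0)
  gear 1: meshes with gear 0 -> depth 1 -> negative (opposite of gear 0)
  gear 2: meshes with gear 1 -> depth 2 -> positive (opposite of gear 1)
  gear 3: meshes with gear 2 -> depth 3 -> negative (opposite of gear 2)
  gear 4: meshes with gear 3 -> depth 4 -> positive (opposite of gear 3)
  gear 5: meshes with gear 4 -> depth 5 -> negative (opposite of gear 4)
  gear 6: meshes with gear 5 -> depth 6 -> positive (opposite of gear 5)
  gear 7: meshes with gear 6 -> depth 7 -> negative (opposite of gear 6)
Queried indices 3, 4, 7 -> negative, positive, negative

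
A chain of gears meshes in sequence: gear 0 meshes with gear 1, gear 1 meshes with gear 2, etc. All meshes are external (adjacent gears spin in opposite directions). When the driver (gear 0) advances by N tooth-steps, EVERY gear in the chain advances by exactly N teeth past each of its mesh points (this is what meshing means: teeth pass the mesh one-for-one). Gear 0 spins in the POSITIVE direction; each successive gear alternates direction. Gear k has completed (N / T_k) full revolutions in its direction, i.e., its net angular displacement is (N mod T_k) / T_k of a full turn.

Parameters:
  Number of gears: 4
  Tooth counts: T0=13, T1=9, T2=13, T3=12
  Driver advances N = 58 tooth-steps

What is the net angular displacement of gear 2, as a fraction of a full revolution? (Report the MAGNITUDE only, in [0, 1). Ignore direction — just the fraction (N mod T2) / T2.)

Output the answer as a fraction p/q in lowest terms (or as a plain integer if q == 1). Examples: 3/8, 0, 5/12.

Answer: 6/13

Derivation:
Chain of 4 gears, tooth counts: [13, 9, 13, 12]
  gear 0: T0=13, direction=positive, advance = 58 mod 13 = 6 teeth = 6/13 turn
  gear 1: T1=9, direction=negative, advance = 58 mod 9 = 4 teeth = 4/9 turn
  gear 2: T2=13, direction=positive, advance = 58 mod 13 = 6 teeth = 6/13 turn
  gear 3: T3=12, direction=negative, advance = 58 mod 12 = 10 teeth = 10/12 turn
Gear 2: 58 mod 13 = 6
Fraction = 6 / 13 = 6/13 (gcd(6,13)=1) = 6/13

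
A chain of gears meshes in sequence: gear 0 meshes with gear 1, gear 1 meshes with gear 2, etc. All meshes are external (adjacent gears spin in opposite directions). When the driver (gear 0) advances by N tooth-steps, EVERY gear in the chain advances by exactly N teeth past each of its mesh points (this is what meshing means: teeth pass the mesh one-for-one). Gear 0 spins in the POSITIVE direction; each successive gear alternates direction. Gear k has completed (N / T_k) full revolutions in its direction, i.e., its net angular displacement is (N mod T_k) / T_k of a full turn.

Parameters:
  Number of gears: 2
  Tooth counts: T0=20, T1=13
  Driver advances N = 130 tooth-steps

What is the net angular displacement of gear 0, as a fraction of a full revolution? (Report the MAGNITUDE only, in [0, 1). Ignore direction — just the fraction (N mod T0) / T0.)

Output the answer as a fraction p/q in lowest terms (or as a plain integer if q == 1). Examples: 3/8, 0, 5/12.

Chain of 2 gears, tooth counts: [20, 13]
  gear 0: T0=20, direction=positive, advance = 130 mod 20 = 10 teeth = 10/20 turn
  gear 1: T1=13, direction=negative, advance = 130 mod 13 = 0 teeth = 0/13 turn
Gear 0: 130 mod 20 = 10
Fraction = 10 / 20 = 1/2 (gcd(10,20)=10) = 1/2

Answer: 1/2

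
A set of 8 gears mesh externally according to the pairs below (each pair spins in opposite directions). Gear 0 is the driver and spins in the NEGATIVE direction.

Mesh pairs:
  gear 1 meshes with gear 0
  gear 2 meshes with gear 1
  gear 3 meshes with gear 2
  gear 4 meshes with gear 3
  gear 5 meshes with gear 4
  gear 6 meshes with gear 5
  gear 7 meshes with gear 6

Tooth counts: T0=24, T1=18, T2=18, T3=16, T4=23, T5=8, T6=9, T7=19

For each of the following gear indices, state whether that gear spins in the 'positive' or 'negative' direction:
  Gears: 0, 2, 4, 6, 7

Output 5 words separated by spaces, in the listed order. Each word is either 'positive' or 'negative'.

Answer: negative negative negative negative positive

Derivation:
Gear 0 (driver): negative (depth 0)
  gear 1: meshes with gear 0 -> depth 1 -> positive (opposite of gear 0)
  gear 2: meshes with gear 1 -> depth 2 -> negative (opposite of gear 1)
  gear 3: meshes with gear 2 -> depth 3 -> positive (opposite of gear 2)
  gear 4: meshes with gear 3 -> depth 4 -> negative (opposite of gear 3)
  gear 5: meshes with gear 4 -> depth 5 -> positive (opposite of gear 4)
  gear 6: meshes with gear 5 -> depth 6 -> negative (opposite of gear 5)
  gear 7: meshes with gear 6 -> depth 7 -> positive (opposite of gear 6)
Queried indices 0, 2, 4, 6, 7 -> negative, negative, negative, negative, positive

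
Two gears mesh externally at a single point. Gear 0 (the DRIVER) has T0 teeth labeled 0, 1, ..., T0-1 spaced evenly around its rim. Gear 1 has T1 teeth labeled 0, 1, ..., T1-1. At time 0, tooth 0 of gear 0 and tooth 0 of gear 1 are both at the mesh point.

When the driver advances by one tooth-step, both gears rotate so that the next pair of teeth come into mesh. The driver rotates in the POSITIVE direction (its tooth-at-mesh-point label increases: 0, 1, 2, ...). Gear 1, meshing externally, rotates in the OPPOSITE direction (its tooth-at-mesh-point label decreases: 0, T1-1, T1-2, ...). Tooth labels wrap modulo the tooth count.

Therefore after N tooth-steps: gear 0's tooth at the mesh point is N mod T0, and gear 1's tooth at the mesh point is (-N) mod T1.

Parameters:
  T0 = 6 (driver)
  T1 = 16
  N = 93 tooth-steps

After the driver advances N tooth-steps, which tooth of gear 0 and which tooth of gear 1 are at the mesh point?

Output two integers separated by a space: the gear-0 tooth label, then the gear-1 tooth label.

Gear 0 (driver, T0=6): tooth at mesh = N mod T0
  93 = 15 * 6 + 3, so 93 mod 6 = 3
  gear 0 tooth = 3
Gear 1 (driven, T1=16): tooth at mesh = (-N) mod T1
  93 = 5 * 16 + 13, so 93 mod 16 = 13
  (-93) mod 16 = (-13) mod 16 = 16 - 13 = 3
Mesh after 93 steps: gear-0 tooth 3 meets gear-1 tooth 3

Answer: 3 3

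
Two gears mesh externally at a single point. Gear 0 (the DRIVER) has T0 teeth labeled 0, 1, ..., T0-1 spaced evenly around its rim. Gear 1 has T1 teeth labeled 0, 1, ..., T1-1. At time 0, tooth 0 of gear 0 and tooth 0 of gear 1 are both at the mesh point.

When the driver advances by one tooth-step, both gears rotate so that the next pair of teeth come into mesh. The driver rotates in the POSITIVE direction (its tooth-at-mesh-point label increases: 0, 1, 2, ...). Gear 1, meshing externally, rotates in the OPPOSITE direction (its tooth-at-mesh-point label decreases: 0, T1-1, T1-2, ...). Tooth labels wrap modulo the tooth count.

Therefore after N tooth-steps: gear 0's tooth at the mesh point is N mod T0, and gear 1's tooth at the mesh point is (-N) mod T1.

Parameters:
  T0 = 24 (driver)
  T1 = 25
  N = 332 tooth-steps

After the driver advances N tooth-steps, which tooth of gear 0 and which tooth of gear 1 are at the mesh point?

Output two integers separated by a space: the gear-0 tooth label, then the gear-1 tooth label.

Gear 0 (driver, T0=24): tooth at mesh = N mod T0
  332 = 13 * 24 + 20, so 332 mod 24 = 20
  gear 0 tooth = 20
Gear 1 (driven, T1=25): tooth at mesh = (-N) mod T1
  332 = 13 * 25 + 7, so 332 mod 25 = 7
  (-332) mod 25 = (-7) mod 25 = 25 - 7 = 18
Mesh after 332 steps: gear-0 tooth 20 meets gear-1 tooth 18

Answer: 20 18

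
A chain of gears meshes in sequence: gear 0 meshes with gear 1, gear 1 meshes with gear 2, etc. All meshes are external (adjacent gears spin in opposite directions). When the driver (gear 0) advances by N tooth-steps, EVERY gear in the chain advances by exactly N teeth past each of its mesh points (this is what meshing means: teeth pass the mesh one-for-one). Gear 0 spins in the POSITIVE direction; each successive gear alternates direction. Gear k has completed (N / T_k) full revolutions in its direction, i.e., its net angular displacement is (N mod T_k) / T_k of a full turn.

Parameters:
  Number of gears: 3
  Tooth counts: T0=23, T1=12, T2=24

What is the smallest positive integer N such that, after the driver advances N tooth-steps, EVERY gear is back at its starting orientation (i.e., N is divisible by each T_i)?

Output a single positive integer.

Answer: 552

Derivation:
Gear k returns to start when N is a multiple of T_k.
All gears at start simultaneously when N is a common multiple of [23, 12, 24]; the smallest such N is lcm(23, 12, 24).
Start: lcm = T0 = 23
Fold in T1=12: gcd(23, 12) = 1; lcm(23, 12) = 23 * 12 / 1 = 276 / 1 = 276
Fold in T2=24: gcd(276, 24) = 12; lcm(276, 24) = 276 * 24 / 12 = 6624 / 12 = 552
Full cycle length = 552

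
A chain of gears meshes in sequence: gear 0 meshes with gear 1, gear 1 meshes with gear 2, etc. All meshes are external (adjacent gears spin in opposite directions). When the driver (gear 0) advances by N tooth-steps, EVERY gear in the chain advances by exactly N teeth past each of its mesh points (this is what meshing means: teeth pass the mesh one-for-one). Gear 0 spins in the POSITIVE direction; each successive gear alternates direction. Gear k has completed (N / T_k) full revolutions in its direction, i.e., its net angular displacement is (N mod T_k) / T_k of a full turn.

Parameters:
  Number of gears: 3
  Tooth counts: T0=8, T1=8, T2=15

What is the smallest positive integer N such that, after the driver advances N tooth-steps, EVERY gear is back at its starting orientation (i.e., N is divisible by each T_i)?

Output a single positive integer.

Gear k returns to start when N is a multiple of T_k.
All gears at start simultaneously when N is a common multiple of [8, 8, 15]; the smallest such N is lcm(8, 8, 15).
Start: lcm = T0 = 8
Fold in T1=8: gcd(8, 8) = 8; lcm(8, 8) = 8 * 8 / 8 = 64 / 8 = 8
Fold in T2=15: gcd(8, 15) = 1; lcm(8, 15) = 8 * 15 / 1 = 120 / 1 = 120
Full cycle length = 120

Answer: 120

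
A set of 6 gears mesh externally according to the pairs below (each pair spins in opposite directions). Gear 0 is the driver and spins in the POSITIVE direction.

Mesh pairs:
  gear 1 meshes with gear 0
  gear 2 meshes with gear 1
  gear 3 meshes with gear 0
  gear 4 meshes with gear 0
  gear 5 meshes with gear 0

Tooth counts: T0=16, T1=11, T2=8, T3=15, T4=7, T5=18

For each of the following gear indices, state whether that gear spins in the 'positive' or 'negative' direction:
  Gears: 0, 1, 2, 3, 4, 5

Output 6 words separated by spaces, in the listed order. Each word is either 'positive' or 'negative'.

Gear 0 (driver): positive (depth 0)
  gear 1: meshes with gear 0 -> depth 1 -> negative (opposite of gear 0)
  gear 2: meshes with gear 1 -> depth 2 -> positive (opposite of gear 1)
  gear 3: meshes with gear 0 -> depth 1 -> negative (opposite of gear 0)
  gear 4: meshes with gear 0 -> depth 1 -> negative (opposite of gear 0)
  gear 5: meshes with gear 0 -> depth 1 -> negative (opposite of gear 0)
Queried indices 0, 1, 2, 3, 4, 5 -> positive, negative, positive, negative, negative, negative

Answer: positive negative positive negative negative negative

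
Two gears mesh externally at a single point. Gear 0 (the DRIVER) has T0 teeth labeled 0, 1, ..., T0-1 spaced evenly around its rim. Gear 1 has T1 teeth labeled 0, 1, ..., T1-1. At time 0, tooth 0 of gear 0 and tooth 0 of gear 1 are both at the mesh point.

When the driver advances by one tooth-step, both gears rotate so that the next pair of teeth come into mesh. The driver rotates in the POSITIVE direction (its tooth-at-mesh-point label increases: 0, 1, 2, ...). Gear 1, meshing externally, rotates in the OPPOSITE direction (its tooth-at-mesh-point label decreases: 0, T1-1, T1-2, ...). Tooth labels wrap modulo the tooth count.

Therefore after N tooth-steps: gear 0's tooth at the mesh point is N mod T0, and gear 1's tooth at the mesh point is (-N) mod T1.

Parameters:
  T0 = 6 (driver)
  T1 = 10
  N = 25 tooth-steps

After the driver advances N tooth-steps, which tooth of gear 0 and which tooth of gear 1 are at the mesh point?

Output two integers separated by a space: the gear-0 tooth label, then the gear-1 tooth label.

Gear 0 (driver, T0=6): tooth at mesh = N mod T0
  25 = 4 * 6 + 1, so 25 mod 6 = 1
  gear 0 tooth = 1
Gear 1 (driven, T1=10): tooth at mesh = (-N) mod T1
  25 = 2 * 10 + 5, so 25 mod 10 = 5
  (-25) mod 10 = (-5) mod 10 = 10 - 5 = 5
Mesh after 25 steps: gear-0 tooth 1 meets gear-1 tooth 5

Answer: 1 5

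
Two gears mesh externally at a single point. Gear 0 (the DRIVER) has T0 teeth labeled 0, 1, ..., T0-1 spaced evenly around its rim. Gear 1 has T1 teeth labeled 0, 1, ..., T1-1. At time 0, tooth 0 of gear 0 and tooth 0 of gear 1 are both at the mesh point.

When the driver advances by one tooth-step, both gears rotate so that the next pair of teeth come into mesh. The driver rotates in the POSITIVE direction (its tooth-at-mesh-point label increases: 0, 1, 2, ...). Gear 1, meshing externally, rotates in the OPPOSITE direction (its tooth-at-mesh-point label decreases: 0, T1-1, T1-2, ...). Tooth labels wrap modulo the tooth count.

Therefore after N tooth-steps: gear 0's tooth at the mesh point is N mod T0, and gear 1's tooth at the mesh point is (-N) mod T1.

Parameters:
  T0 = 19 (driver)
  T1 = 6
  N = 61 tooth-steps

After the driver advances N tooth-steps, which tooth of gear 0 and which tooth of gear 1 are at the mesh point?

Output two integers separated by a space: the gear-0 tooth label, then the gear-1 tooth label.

Gear 0 (driver, T0=19): tooth at mesh = N mod T0
  61 = 3 * 19 + 4, so 61 mod 19 = 4
  gear 0 tooth = 4
Gear 1 (driven, T1=6): tooth at mesh = (-N) mod T1
  61 = 10 * 6 + 1, so 61 mod 6 = 1
  (-61) mod 6 = (-1) mod 6 = 6 - 1 = 5
Mesh after 61 steps: gear-0 tooth 4 meets gear-1 tooth 5

Answer: 4 5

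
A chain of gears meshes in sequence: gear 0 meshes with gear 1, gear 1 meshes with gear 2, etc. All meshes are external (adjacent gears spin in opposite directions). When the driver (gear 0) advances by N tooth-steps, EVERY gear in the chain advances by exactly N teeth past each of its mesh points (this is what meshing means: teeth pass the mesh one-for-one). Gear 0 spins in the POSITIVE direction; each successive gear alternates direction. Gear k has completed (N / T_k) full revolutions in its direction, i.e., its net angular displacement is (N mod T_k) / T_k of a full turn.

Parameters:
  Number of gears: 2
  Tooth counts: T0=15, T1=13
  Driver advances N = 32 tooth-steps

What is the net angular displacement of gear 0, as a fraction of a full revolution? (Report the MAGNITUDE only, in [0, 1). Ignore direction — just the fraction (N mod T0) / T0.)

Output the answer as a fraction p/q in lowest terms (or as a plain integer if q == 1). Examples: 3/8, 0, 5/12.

Answer: 2/15

Derivation:
Chain of 2 gears, tooth counts: [15, 13]
  gear 0: T0=15, direction=positive, advance = 32 mod 15 = 2 teeth = 2/15 turn
  gear 1: T1=13, direction=negative, advance = 32 mod 13 = 6 teeth = 6/13 turn
Gear 0: 32 mod 15 = 2
Fraction = 2 / 15 = 2/15 (gcd(2,15)=1) = 2/15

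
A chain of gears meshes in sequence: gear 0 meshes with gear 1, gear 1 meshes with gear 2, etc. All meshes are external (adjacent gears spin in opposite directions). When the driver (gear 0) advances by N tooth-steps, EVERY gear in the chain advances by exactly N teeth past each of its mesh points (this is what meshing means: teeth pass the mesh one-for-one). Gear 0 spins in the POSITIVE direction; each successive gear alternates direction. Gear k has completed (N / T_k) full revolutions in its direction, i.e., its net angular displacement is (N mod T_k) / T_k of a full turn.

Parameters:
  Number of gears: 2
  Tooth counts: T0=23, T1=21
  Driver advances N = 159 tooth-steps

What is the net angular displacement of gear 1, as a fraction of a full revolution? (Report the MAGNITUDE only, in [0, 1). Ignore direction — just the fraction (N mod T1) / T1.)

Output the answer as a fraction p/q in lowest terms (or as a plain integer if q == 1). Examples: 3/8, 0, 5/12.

Answer: 4/7

Derivation:
Chain of 2 gears, tooth counts: [23, 21]
  gear 0: T0=23, direction=positive, advance = 159 mod 23 = 21 teeth = 21/23 turn
  gear 1: T1=21, direction=negative, advance = 159 mod 21 = 12 teeth = 12/21 turn
Gear 1: 159 mod 21 = 12
Fraction = 12 / 21 = 4/7 (gcd(12,21)=3) = 4/7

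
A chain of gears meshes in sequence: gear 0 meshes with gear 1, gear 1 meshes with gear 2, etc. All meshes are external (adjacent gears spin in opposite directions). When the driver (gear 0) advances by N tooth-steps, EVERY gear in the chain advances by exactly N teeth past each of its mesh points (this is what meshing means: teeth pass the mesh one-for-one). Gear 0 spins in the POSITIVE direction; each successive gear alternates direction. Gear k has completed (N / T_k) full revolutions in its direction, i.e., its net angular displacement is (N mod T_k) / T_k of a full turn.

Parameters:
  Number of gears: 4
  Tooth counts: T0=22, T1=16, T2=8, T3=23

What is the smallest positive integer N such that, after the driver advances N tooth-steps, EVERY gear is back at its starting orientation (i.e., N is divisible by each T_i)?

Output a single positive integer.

Gear k returns to start when N is a multiple of T_k.
All gears at start simultaneously when N is a common multiple of [22, 16, 8, 23]; the smallest such N is lcm(22, 16, 8, 23).
Start: lcm = T0 = 22
Fold in T1=16: gcd(22, 16) = 2; lcm(22, 16) = 22 * 16 / 2 = 352 / 2 = 176
Fold in T2=8: gcd(176, 8) = 8; lcm(176, 8) = 176 * 8 / 8 = 1408 / 8 = 176
Fold in T3=23: gcd(176, 23) = 1; lcm(176, 23) = 176 * 23 / 1 = 4048 / 1 = 4048
Full cycle length = 4048

Answer: 4048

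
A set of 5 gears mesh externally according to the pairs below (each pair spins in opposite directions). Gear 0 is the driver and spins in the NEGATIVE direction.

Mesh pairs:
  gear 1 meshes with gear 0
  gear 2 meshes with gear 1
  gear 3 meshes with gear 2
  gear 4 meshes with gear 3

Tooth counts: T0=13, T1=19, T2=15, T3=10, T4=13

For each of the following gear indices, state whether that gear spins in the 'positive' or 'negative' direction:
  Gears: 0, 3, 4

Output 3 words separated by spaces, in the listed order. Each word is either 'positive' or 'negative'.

Answer: negative positive negative

Derivation:
Gear 0 (driver): negative (depth 0)
  gear 1: meshes with gear 0 -> depth 1 -> positive (opposite of gear 0)
  gear 2: meshes with gear 1 -> depth 2 -> negative (opposite of gear 1)
  gear 3: meshes with gear 2 -> depth 3 -> positive (opposite of gear 2)
  gear 4: meshes with gear 3 -> depth 4 -> negative (opposite of gear 3)
Queried indices 0, 3, 4 -> negative, positive, negative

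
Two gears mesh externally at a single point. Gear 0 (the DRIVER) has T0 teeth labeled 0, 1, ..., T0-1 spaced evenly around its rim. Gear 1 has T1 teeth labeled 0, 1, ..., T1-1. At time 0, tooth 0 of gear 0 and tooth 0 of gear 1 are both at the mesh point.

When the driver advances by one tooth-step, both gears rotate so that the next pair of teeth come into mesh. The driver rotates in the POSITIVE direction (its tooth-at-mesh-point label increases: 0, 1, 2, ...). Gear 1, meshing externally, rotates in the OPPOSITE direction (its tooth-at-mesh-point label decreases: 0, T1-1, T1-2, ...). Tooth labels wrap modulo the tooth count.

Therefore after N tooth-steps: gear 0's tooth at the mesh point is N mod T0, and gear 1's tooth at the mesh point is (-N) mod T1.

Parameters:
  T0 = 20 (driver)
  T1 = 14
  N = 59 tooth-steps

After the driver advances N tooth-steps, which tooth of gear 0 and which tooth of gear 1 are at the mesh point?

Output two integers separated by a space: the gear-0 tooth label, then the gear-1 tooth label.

Answer: 19 11

Derivation:
Gear 0 (driver, T0=20): tooth at mesh = N mod T0
  59 = 2 * 20 + 19, so 59 mod 20 = 19
  gear 0 tooth = 19
Gear 1 (driven, T1=14): tooth at mesh = (-N) mod T1
  59 = 4 * 14 + 3, so 59 mod 14 = 3
  (-59) mod 14 = (-3) mod 14 = 14 - 3 = 11
Mesh after 59 steps: gear-0 tooth 19 meets gear-1 tooth 11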